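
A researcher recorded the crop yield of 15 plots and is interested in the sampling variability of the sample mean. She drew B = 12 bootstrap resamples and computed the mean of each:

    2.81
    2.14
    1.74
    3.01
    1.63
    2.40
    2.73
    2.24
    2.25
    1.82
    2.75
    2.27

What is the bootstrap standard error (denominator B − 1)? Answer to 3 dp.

SE* = 0.446

Bootstrap SE is the standard deviation of the 12 replicate means.
Mean of replicates: (2.81 + 2.14 + 1.74 + 3.01 + 1.63 + 2.40 + 2.73 + 2.24 + 2.25 + 1.82 + 2.75 + 2.27) / 12 = 27.7900 / 12 = 2.3158
Sum of squared deviations: (+0.4942)² + (−0.1758)² + (−0.5758)² + (+0.6942)² + (−0.6858)² + (+0.0842)² + (+0.4142)² + (−0.0758)² + (−0.0658)² + (−0.4958)² + (+0.4342)² + (−0.0458)² = 2.1841
Variance = 2.1841 / 11 = 0.1986
SE* = √0.1986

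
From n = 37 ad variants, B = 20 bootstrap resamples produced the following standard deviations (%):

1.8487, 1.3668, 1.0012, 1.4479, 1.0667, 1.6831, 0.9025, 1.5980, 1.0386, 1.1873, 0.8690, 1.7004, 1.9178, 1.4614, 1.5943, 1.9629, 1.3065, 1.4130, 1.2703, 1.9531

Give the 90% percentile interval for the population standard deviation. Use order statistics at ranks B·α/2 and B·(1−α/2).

Sorted replicates: 0.8690, 0.9025, 1.0012, 1.0386, 1.0667, 1.1873, 1.2703, 1.3065, 1.3668, 1.4130, 1.4479, 1.4614, 1.5943, 1.5980, 1.6831, 1.7004, 1.8487, 1.9178, 1.9531, 1.9629
α = 0.10; lower rank = 20 × 0.050 = 1; upper rank = 20 × 0.950 = 19.
The 1st smallest replicate is 0.8690; the 19th is 1.9531.

(0.8690, 1.9531)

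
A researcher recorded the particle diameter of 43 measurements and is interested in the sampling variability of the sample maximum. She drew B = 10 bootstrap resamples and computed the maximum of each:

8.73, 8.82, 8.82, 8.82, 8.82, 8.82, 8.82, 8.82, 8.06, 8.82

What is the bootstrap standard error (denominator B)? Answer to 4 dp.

SE* = 0.2266

Bootstrap SE is the standard deviation of the 10 replicate maximums.
Mean of replicates: (8.73 + 8.82 + 8.82 + 8.82 + 8.82 + 8.82 + 8.82 + 8.82 + 8.06 + 8.82) / 10 = 87.35000 / 10 = 8.73500
Sum of squared deviations: (−0.00500)² + (+0.08500)² + (+0.08500)² + (+0.08500)² + (+0.08500)² + (+0.08500)² + (+0.08500)² + (+0.08500)² + (−0.67500)² + (+0.08500)² = 0.51345
Variance = 0.51345 / 10 = 0.05134
SE* = √0.05134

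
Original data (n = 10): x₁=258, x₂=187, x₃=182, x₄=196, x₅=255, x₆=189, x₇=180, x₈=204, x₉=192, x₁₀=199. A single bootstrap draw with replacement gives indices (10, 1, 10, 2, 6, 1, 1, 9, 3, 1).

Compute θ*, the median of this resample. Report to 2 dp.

Resample values: 199, 258, 199, 187, 189, 258, 258, 192, 182, 258.
Sorted: 182, 187, 189, 192, 199, 199, 258, 258, 258, 258
Median = average of the two middle values = 199.00

θ* = 199.00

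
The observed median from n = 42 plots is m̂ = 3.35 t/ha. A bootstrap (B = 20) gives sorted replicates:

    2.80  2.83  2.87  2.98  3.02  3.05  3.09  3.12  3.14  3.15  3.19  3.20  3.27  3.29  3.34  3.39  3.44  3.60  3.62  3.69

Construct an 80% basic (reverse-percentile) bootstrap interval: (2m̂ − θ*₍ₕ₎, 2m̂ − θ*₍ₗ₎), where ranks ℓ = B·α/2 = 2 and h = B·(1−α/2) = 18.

Percentile endpoints at ranks 2 and 18: θ*₍2₎ = 2.83, θ*₍18₎ = 3.60.
Basic interval reflects these around m̂:
  lower = 2 × 3.35 − 3.60 = 3.10
  upper = 2 × 3.35 − 2.83 = 3.87

(3.10, 3.87)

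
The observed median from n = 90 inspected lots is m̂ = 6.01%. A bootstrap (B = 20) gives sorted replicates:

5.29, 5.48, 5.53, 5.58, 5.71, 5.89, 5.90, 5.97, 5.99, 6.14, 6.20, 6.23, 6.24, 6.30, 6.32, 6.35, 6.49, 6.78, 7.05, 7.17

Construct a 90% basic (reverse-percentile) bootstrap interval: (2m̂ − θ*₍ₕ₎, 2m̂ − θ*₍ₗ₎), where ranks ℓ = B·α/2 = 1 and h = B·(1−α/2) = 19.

Percentile endpoints at ranks 1 and 19: θ*₍1₎ = 5.29, θ*₍19₎ = 7.05.
Basic interval reflects these around m̂:
  lower = 2 × 6.01 − 7.05 = 4.97
  upper = 2 × 6.01 − 5.29 = 6.73

(4.97, 6.73)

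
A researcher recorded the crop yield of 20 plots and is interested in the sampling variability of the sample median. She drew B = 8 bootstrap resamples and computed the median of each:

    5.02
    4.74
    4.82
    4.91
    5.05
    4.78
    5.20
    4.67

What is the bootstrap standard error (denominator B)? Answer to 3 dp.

SE* = 0.168

Bootstrap SE is the standard deviation of the 8 replicate medians.
Mean of replicates: (5.02 + 4.74 + 4.82 + 4.91 + 5.05 + 4.78 + 5.20 + 4.67) / 8 = 39.1900 / 8 = 4.8987
Sum of squared deviations: (+0.1212)² + (−0.1587)² + (−0.0787)² + (+0.0113)² + (+0.1513)² + (−0.1187)² + (+0.3013)² + (−0.2287)² = 0.2263
Variance = 0.2263 / 8 = 0.0283
SE* = √0.0283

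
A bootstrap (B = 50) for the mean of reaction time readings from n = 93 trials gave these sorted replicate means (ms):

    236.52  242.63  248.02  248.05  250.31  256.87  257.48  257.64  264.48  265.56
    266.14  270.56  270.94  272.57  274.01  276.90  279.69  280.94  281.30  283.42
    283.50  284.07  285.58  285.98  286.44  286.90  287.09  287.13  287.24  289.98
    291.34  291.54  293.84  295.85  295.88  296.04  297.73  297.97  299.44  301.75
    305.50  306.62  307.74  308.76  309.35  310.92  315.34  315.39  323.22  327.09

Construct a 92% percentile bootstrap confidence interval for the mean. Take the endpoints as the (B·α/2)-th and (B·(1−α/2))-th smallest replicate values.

α = 0.08; lower rank = 50 × 0.040 = 2; upper rank = 50 × 0.960 = 48.
The 2nd smallest replicate is 242.63; the 48th is 315.39.

(242.63, 315.39)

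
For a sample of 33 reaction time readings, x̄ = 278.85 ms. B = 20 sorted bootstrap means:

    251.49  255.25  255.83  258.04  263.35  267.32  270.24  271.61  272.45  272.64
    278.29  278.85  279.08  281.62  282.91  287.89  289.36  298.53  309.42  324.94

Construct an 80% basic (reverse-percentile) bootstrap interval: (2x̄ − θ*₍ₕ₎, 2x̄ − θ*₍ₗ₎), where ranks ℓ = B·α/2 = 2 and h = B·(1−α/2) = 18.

Percentile endpoints at ranks 2 and 18: θ*₍2₎ = 255.25, θ*₍18₎ = 298.53.
Basic interval reflects these around x̄:
  lower = 2 × 278.85 − 298.53 = 259.17
  upper = 2 × 278.85 − 255.25 = 302.45

(259.17, 302.45)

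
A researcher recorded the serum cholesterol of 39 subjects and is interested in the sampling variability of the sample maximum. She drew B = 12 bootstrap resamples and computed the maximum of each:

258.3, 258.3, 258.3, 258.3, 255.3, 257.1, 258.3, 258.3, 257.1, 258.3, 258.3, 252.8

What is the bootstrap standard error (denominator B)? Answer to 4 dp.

Bootstrap SE is the standard deviation of the 12 replicate maximums.
Mean of replicates: (258.3 + 258.3 + 258.3 + 258.3 + 255.3 + 257.1 + 258.3 + 258.3 + 257.1 + 258.3 + 258.3 + 252.8) / 12 = 3088.70000 / 12 = 257.39167
Sum of squared deviations: (+0.90833)² + (+0.90833)² + (+0.90833)² + (+0.90833)² + (−2.09167)² + (−0.29167)² + (+0.90833)² + (+0.90833)² + (−0.29167)² + (+0.90833)² + (+0.90833)² + (−4.59167)² = 32.22917
Variance = 32.22917 / 12 = 2.68576
SE* = √2.68576

SE* = 1.6388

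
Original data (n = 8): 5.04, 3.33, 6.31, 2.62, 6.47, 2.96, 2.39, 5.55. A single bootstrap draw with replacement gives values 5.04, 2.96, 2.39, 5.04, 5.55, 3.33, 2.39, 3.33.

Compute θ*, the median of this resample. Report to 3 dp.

Sorted: 2.39, 2.39, 2.96, 3.33, 3.33, 5.04, 5.04, 5.55
Median = average of the two middle values = 3.330

θ* = 3.330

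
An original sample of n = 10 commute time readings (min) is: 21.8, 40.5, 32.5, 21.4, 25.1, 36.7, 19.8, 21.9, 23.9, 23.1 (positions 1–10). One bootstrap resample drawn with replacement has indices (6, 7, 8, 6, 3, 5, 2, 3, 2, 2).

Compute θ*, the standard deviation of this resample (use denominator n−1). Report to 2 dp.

Resample values: 36.7, 19.8, 21.9, 36.7, 32.5, 25.1, 40.5, 32.5, 40.5, 40.5.
Mean = 32.6700; sum of squared deviations = 555.4010
s² = 555.4010 / 9 = 61.7112
s = √61.7112 = 7.86

θ* = 7.86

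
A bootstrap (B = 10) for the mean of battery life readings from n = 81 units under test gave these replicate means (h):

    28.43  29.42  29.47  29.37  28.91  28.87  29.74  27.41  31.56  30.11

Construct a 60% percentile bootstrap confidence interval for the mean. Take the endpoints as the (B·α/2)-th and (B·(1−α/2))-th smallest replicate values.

Sorted replicates: 27.41, 28.43, 28.87, 28.91, 29.37, 29.42, 29.47, 29.74, 30.11, 31.56
α = 0.40; lower rank = 10 × 0.200 = 2; upper rank = 10 × 0.800 = 8.
The 2nd smallest replicate is 28.43; the 8th is 29.74.

(28.43, 29.74)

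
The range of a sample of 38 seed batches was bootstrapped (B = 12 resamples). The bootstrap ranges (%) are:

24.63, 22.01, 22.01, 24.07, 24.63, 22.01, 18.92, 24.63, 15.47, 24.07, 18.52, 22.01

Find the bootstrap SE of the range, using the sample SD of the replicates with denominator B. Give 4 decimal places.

SE* = 2.7909

Bootstrap SE is the standard deviation of the 12 replicate ranges.
Mean of replicates: (24.63 + 22.01 + 22.01 + 24.07 + 24.63 + 22.01 + 18.92 + 24.63 + 15.47 + 24.07 + 18.52 + 22.01) / 12 = 262.98000 / 12 = 21.91500
Sum of squared deviations: (+2.71500)² + (+0.09500)² + (+0.09500)² + (+2.15500)² + (+2.71500)² + (+0.09500)² + (−2.99500)² + (+2.71500)² + (−6.44500)² + (+2.15500)² + (−3.39500)² + (+0.09500)² = 93.47190
Variance = 93.47190 / 12 = 7.78932
SE* = √7.78932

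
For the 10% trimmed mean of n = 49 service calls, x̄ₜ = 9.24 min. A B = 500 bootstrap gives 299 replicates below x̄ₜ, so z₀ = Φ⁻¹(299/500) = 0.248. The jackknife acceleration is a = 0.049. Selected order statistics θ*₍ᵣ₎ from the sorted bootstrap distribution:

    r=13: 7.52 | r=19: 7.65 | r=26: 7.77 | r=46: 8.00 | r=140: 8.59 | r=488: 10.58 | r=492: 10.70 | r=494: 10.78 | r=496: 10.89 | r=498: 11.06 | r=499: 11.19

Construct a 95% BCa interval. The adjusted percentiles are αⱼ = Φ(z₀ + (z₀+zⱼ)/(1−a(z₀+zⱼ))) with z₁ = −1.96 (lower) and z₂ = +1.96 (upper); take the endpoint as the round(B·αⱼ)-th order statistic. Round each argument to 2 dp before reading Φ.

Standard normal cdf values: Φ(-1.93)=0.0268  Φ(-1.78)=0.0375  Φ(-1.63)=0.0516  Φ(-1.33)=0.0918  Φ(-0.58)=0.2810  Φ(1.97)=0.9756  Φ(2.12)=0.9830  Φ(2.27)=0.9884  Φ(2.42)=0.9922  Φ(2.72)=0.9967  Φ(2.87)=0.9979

(8.00, 11.06)

Lower: z₀ + z₁ = 0.248 + (-1.960) = -1.712; 1 − a(z₀+z₁) = 1 − (0.049)(-1.712) = 1.0839; argument = 0.248 + (-1.712)/1.0839 = -1.3315 → -1.33.
α₁ = Φ(-1.33) = 0.0918; rank = round(500 × 0.0918) = 46; θ*₍46₎ = 8.00.
Upper: z₀ + z₂ = 2.208; 1 − a(z₀+z₂) = 0.8918; argument = 2.7239 → 2.72; α₂ = 0.9967; rank = 498; θ*₍498₎ = 11.06.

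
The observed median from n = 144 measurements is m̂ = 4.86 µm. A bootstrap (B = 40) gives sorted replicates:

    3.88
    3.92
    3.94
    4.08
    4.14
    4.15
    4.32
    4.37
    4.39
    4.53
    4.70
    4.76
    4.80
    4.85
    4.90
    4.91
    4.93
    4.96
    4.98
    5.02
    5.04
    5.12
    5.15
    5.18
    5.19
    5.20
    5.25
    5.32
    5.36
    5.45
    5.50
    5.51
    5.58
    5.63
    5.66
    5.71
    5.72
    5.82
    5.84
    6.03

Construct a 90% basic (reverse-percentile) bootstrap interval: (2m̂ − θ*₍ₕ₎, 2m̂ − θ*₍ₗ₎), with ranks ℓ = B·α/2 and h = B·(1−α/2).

(3.90, 5.80)

Percentile endpoints at ranks 2 and 38: θ*₍2₎ = 3.92, θ*₍38₎ = 5.82.
Basic interval reflects these around m̂:
  lower = 2 × 4.86 − 5.82 = 3.90
  upper = 2 × 4.86 − 3.92 = 5.80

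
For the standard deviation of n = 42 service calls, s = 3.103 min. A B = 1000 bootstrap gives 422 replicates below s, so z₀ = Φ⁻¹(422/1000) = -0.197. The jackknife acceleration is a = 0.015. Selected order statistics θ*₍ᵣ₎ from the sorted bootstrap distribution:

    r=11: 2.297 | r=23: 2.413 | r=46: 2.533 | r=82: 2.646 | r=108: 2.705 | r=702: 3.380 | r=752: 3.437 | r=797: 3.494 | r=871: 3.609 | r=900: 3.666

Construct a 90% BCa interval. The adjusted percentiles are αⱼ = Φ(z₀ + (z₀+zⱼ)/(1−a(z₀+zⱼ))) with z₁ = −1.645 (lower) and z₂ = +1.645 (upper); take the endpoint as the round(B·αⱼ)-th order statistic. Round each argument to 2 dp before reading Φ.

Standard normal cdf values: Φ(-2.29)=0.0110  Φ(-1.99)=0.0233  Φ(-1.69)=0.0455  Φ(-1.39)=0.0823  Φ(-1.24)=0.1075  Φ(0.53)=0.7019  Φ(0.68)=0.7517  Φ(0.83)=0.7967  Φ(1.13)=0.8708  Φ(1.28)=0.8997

Lower: z₀ + z₁ = -0.197 + (-1.645) = -1.842; 1 − a(z₀+z₁) = 1 − (0.015)(-1.842) = 1.0276; argument = -0.197 + (-1.842)/1.0276 = -1.9895 → -1.99.
α₁ = Φ(-1.99) = 0.0233; rank = round(1000 × 0.0233) = 23; θ*₍23₎ = 2.413.
Upper: z₀ + z₂ = 1.448; 1 − a(z₀+z₂) = 0.9783; argument = 1.2831 → 1.28; α₂ = 0.8997; rank = 900; θ*₍900₎ = 3.666.

(2.413, 3.666)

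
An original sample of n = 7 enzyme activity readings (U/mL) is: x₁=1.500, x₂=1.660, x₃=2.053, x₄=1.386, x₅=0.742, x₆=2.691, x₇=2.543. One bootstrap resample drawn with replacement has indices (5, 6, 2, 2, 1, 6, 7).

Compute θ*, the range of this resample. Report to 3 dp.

Resample values: 0.742, 2.691, 1.660, 1.660, 1.500, 2.691, 2.543.
Range = 2.691 − 0.742 = 1.949

θ* = 1.949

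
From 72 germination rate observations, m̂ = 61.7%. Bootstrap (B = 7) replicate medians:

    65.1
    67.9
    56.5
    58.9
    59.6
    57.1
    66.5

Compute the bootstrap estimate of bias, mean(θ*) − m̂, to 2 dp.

bias = −0.04

mean(θ*) = (65.1 + 67.9 + 56.5 + 58.9 + 59.6 + 57.1 + 66.5) / 7 = 61.657
bias = 61.657 − 61.7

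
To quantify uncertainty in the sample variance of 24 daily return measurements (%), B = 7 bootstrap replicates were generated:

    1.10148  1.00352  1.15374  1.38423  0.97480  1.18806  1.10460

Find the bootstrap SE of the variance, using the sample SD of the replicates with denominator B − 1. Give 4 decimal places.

SE* = 0.1355

Bootstrap SE is the standard deviation of the 7 replicate variances.
Mean of replicates: (1.10148 + 1.00352 + 1.15374 + 1.38423 + 0.97480 + 1.18806 + 1.10460) / 7 = 7.910430 / 7 = 1.130061
Sum of squared deviations: (−0.028581)² + (−0.126541)² + (+0.023679)² + (+0.254169)² + (−0.155261)² + (+0.057999)² + (−0.025461)² = 0.110110
Variance = 0.110110 / 6 = 0.018352
SE* = √0.018352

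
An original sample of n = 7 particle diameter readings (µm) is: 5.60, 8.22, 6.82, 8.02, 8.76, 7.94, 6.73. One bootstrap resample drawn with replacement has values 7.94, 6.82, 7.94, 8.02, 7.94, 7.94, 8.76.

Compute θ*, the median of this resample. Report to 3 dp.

θ* = 7.940

Sorted: 6.82, 7.94, 7.94, 7.94, 7.94, 8.02, 8.76
Median = middle value = 7.940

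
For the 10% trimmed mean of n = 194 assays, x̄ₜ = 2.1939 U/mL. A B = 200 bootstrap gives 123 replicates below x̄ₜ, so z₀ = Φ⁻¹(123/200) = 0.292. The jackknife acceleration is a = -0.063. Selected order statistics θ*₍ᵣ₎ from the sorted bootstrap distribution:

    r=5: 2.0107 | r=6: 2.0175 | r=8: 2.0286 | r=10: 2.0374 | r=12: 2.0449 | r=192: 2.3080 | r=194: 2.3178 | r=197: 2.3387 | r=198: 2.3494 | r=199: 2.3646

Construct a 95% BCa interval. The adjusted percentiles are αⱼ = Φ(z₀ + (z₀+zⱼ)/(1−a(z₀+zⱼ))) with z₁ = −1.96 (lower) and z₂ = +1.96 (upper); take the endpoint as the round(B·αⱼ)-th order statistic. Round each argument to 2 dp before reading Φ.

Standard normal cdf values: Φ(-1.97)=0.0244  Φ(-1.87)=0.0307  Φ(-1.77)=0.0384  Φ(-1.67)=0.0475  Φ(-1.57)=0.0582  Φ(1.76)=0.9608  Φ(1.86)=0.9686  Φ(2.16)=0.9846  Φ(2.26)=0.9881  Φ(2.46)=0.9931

Lower: z₀ + z₁ = 0.292 + (-1.960) = -1.668; 1 − a(z₀+z₁) = 1 − (-0.063)(-1.668) = 0.8949; argument = 0.292 + (-1.668)/0.8949 = -1.5719 → -1.57.
α₁ = Φ(-1.57) = 0.0582; rank = round(200 × 0.0582) = 12; θ*₍12₎ = 2.0449.
Upper: z₀ + z₂ = 2.252; 1 − a(z₀+z₂) = 1.1419; argument = 2.2642 → 2.26; α₂ = 0.9881; rank = 198; θ*₍198₎ = 2.3494.

(2.0449, 2.3494)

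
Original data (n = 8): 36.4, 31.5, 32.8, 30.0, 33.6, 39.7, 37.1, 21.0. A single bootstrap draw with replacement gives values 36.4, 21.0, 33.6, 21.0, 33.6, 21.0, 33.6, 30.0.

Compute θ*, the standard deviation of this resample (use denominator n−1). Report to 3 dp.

θ* = 6.664

Mean = 28.7750; sum of squared deviations = 310.8350
s² = 310.8350 / 7 = 44.4050
s = √44.4050 = 6.664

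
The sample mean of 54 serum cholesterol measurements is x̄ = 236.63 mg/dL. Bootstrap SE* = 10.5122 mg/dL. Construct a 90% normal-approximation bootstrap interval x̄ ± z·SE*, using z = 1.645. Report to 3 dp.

Margin = 1.645 × 10.5122 = 17.2926
Interval: 236.63 ± 17.2926

(219.337, 253.923)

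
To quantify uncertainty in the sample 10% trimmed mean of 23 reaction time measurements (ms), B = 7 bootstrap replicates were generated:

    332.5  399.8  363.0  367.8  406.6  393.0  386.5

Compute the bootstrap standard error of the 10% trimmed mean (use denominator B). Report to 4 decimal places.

Bootstrap SE is the standard deviation of the 7 replicate 10% trimmed means.
Mean of replicates: (332.5 + 399.8 + 363.0 + 367.8 + 406.6 + 393.0 + 386.5) / 7 = 2649.20000 / 7 = 378.45714
Sum of squared deviations: (−45.95714)² + (+21.34286)² + (−15.45714)² + (−10.65714)² + (+28.14286)² + (+14.54286)² + (+8.04286)² = 3988.27714
Variance = 3988.27714 / 7 = 569.75388
SE* = √569.75388

SE* = 23.8695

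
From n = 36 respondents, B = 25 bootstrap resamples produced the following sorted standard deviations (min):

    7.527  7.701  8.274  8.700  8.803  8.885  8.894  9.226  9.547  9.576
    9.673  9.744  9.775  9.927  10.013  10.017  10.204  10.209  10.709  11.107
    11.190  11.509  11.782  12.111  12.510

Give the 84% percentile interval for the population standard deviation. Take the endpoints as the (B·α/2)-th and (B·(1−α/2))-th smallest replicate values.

(7.701, 11.782)

α = 0.16; lower rank = 25 × 0.080 = 2; upper rank = 25 × 0.920 = 23.
The 2nd smallest replicate is 7.701; the 23rd is 11.782.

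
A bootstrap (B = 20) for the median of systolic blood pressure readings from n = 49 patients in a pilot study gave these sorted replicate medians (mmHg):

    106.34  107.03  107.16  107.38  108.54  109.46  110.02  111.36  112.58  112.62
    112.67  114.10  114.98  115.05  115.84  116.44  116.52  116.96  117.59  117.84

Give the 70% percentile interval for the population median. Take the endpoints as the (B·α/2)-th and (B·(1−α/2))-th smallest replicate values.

(107.16, 116.52)

α = 0.30; lower rank = 20 × 0.150 = 3; upper rank = 20 × 0.850 = 17.
The 3rd smallest replicate is 107.16; the 17th is 116.52.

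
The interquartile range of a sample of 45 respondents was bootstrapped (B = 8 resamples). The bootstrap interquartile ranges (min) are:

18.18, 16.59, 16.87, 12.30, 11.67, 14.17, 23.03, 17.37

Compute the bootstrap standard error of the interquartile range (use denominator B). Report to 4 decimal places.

SE* = 3.3976

Bootstrap SE is the standard deviation of the 8 replicate interquartile ranges.
Mean of replicates: (18.18 + 16.59 + 16.87 + 12.30 + 11.67 + 14.17 + 23.03 + 17.37) / 8 = 130.18000 / 8 = 16.27250
Sum of squared deviations: (+1.90750)² + (+0.31750)² + (+0.59750)² + (−3.97250)² + (−4.60250)² + (−2.10250)² + (+6.75750)² + (+1.09750)² = 92.34895
Variance = 92.34895 / 8 = 11.54362
SE* = √11.54362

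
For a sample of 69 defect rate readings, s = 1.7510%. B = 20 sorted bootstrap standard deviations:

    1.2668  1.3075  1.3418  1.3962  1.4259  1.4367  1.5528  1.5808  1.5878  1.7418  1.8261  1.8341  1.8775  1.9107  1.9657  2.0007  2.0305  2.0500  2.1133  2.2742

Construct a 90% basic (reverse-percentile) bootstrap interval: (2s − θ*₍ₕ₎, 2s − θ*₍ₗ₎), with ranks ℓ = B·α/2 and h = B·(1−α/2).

Percentile endpoints at ranks 1 and 19: θ*₍1₎ = 1.2668, θ*₍19₎ = 2.1133.
Basic interval reflects these around s:
  lower = 2 × 1.7510 − 2.1133 = 1.3887
  upper = 2 × 1.7510 − 1.2668 = 2.2352

(1.3887, 2.2352)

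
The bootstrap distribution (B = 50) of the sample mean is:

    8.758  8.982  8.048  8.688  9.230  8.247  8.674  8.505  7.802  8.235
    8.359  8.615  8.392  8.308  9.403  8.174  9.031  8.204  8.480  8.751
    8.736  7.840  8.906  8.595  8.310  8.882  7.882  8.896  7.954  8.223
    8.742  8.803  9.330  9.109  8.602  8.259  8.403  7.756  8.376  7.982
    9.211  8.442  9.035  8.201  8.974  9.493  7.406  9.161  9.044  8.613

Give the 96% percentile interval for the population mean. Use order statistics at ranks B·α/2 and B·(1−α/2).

(7.406, 9.403)

Sorted replicates: 7.406, 7.756, 7.802, 7.840, 7.882, 7.954, 7.982, 8.048, 8.174, 8.201, 8.204, 8.223, 8.235, 8.247, 8.259, 8.308, 8.310, 8.359, 8.376, 8.392, 8.403, 8.442, 8.480, 8.505, 8.595, 8.602, 8.613, 8.615, 8.674, 8.688, 8.736, 8.742, 8.751, 8.758, 8.803, 8.882, 8.896, 8.906, 8.974, 8.982, 9.031, 9.035, 9.044, 9.109, 9.161, 9.211, 9.230, 9.330, 9.403, 9.493
α = 0.04; lower rank = 50 × 0.020 = 1; upper rank = 50 × 0.980 = 49.
The 1st smallest replicate is 7.406; the 49th is 9.403.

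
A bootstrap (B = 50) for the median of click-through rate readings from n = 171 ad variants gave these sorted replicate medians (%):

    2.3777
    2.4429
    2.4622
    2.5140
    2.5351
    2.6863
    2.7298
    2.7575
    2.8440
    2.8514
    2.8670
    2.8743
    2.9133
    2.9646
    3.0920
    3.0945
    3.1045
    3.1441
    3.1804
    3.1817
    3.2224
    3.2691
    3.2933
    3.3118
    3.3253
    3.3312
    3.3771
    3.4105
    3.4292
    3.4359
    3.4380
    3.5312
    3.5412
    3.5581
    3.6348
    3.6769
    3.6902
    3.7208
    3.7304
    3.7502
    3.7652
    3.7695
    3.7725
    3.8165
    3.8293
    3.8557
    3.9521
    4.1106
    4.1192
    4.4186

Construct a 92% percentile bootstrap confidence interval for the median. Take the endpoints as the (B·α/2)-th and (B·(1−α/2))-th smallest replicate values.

α = 0.08; lower rank = 50 × 0.040 = 2; upper rank = 50 × 0.960 = 48.
The 2nd smallest replicate is 2.4429; the 48th is 4.1106.

(2.4429, 4.1106)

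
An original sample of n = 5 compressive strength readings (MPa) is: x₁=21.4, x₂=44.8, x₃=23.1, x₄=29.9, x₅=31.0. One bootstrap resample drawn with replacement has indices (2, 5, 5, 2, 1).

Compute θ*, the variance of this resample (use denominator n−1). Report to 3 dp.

θ* = 102.060

Resample values: 44.8, 31.0, 31.0, 44.8, 21.4.
Mean = 34.6000; sum of squared deviations = 408.2400
s² = 408.2400 / 4 = 102.0600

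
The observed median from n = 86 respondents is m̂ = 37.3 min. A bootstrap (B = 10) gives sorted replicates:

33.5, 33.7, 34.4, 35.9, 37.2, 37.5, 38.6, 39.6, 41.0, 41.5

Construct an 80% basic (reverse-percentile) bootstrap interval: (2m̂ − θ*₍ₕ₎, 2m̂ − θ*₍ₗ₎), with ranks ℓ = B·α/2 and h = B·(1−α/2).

(33.6, 41.1)

Percentile endpoints at ranks 1 and 9: θ*₍1₎ = 33.5, θ*₍9₎ = 41.0.
Basic interval reflects these around m̂:
  lower = 2 × 37.3 − 41.0 = 33.6
  upper = 2 × 37.3 − 33.5 = 41.1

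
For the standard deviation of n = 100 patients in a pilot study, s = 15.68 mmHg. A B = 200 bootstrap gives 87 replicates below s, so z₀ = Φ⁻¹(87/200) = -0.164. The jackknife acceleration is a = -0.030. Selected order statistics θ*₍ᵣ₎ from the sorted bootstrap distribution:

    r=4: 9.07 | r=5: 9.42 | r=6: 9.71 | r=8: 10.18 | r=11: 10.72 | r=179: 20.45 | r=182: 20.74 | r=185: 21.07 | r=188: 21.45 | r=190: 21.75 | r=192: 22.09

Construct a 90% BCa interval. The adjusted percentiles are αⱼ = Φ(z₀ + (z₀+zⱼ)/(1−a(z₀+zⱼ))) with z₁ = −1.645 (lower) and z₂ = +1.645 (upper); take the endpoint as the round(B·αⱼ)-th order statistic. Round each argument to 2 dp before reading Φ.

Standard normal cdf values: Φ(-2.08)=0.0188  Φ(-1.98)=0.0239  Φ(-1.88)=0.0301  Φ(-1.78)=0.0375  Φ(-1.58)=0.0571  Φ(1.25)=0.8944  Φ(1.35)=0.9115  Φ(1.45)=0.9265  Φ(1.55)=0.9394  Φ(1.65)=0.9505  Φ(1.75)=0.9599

Lower: z₀ + z₁ = -0.164 + (-1.645) = -1.809; 1 − a(z₀+z₁) = 1 − (-0.030)(-1.809) = 0.9457; argument = -0.164 + (-1.809)/0.9457 = -2.0768 → -2.08.
α₁ = Φ(-2.08) = 0.0188; rank = round(200 × 0.0188) = 4; θ*₍4₎ = 9.07.
Upper: z₀ + z₂ = 1.481; 1 − a(z₀+z₂) = 1.0444; argument = 1.2540 → 1.25; α₂ = 0.8944; rank = 179; θ*₍179₎ = 20.45.

(9.07, 20.45)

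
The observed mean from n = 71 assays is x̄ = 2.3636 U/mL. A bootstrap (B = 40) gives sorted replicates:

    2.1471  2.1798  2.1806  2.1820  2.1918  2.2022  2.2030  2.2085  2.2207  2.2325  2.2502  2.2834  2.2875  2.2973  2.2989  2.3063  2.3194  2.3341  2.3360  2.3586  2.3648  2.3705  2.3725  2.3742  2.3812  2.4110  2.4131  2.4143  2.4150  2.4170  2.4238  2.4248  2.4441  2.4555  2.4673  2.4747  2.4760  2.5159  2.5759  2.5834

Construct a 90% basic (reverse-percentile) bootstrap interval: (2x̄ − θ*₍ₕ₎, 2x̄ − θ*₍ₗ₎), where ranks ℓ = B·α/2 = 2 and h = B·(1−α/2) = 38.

Percentile endpoints at ranks 2 and 38: θ*₍2₎ = 2.1798, θ*₍38₎ = 2.5159.
Basic interval reflects these around x̄:
  lower = 2 × 2.3636 − 2.5159 = 2.2113
  upper = 2 × 2.3636 − 2.1798 = 2.5474

(2.2113, 2.5474)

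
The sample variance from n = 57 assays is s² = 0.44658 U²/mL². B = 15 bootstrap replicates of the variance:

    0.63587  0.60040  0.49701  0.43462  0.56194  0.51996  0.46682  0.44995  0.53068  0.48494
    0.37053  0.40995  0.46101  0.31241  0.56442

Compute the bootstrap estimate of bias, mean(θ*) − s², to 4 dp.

bias = +0.0401

mean(θ*) = (0.63587 + 0.60040 + 0.49701 + 0.43462 + 0.56194 + 0.51996 + 0.46682 + 0.44995 + 0.53068 + 0.48494 + 0.37053 + 0.40995 + 0.46101 + 0.31241 + 0.56442) / 15 = 0.48670
bias = 0.48670 − 0.44658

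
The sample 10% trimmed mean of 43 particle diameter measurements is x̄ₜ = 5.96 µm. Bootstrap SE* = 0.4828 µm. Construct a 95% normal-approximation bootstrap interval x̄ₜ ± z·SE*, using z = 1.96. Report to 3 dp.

(5.014, 6.906)

Margin = 1.96 × 0.4828 = 0.9463
Interval: 5.96 ± 0.9463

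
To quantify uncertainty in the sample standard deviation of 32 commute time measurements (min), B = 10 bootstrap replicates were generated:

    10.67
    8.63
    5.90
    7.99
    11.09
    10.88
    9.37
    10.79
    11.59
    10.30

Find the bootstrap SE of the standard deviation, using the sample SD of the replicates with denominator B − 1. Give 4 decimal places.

SE* = 1.7638

Bootstrap SE is the standard deviation of the 10 replicate standard deviations.
Mean of replicates: (10.67 + 8.63 + 5.90 + 7.99 + 11.09 + 10.88 + 9.37 + 10.79 + 11.59 + 10.30) / 10 = 97.21000 / 10 = 9.72100
Sum of squared deviations: (+0.94900)² + (−1.09100)² + (−3.82100)² + (−1.73100)² + (+1.36900)² + (+1.15900)² + (−0.35100)² + (+1.06900)² + (+1.86900)² + (+0.57900)² = 27.99909
Variance = 27.99909 / 9 = 3.11101
SE* = √3.11101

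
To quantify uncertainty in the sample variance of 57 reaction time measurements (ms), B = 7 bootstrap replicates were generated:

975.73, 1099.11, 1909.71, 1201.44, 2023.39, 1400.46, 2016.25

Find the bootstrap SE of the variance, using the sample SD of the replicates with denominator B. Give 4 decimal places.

SE* = 420.9955

Bootstrap SE is the standard deviation of the 7 replicate variances.
Mean of replicates: (975.73 + 1099.11 + 1909.71 + 1201.44 + 2023.39 + 1400.46 + 2016.25) / 7 = 10626.09000 / 7 = 1518.01286
Sum of squared deviations: (−542.28286)² + (−418.90286)² + (+391.69714)² + (−316.57286)² + (+505.37714)² + (−117.55286)² + (+498.23714)² = 1240660.30774
Variance = 1240660.30774 / 7 = 177237.18682
SE* = √177237.18682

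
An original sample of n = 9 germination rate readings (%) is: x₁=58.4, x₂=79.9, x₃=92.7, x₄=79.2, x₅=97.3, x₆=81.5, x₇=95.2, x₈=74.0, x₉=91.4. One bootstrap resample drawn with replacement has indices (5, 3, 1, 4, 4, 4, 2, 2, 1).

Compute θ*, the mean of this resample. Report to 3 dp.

Resample values: 97.3, 92.7, 58.4, 79.2, 79.2, 79.2, 79.9, 79.9, 58.4.
Mean = (97.3 + 92.7 + 58.4 + 79.2 + 79.2 + 79.2 + 79.9 + 79.9 + 58.4) / 9 = 704.20 / 9 = 78.244

θ* = 78.244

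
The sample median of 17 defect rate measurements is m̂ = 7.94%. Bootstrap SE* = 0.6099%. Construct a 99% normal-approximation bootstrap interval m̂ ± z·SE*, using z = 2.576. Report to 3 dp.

(6.369, 9.511)

Margin = 2.576 × 0.6099 = 1.5711
Interval: 7.94 ± 1.5711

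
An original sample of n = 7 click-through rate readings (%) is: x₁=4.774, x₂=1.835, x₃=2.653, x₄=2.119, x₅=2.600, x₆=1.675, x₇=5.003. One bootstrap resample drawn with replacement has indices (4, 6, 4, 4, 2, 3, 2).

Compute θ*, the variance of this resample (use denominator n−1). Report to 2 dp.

Resample values: 2.119, 1.675, 2.119, 2.119, 1.835, 2.653, 1.835.
Mean = 2.0507; sum of squared deviations = 0.6110
s² = 0.6110 / 6 = 0.1018

θ* = 0.10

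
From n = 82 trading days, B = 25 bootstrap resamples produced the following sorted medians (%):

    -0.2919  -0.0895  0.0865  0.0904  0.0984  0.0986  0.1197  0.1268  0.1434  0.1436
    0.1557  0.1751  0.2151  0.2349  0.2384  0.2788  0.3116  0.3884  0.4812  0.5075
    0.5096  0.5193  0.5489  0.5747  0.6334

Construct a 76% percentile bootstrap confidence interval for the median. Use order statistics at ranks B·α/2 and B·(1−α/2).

α = 0.24; lower rank = 25 × 0.120 = 3; upper rank = 25 × 0.880 = 22.
The 3rd smallest replicate is 0.0865; the 22nd is 0.5193.

(0.0865, 0.5193)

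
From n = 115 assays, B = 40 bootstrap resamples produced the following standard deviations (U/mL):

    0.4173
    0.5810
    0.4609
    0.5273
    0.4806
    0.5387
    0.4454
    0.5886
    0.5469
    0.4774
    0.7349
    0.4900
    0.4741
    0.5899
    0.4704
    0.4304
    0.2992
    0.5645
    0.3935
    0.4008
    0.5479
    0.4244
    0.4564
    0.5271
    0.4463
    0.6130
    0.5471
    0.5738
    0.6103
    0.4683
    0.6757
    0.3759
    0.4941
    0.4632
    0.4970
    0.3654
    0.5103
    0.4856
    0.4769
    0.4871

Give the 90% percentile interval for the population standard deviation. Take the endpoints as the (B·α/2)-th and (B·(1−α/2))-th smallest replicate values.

Sorted replicates: 0.2992, 0.3654, 0.3759, 0.3935, 0.4008, 0.4173, 0.4244, 0.4304, 0.4454, 0.4463, 0.4564, 0.4609, 0.4632, 0.4683, 0.4704, 0.4741, 0.4769, 0.4774, 0.4806, 0.4856, 0.4871, 0.4900, 0.4941, 0.4970, 0.5103, 0.5271, 0.5273, 0.5387, 0.5469, 0.5471, 0.5479, 0.5645, 0.5738, 0.5810, 0.5886, 0.5899, 0.6103, 0.6130, 0.6757, 0.7349
α = 0.10; lower rank = 40 × 0.050 = 2; upper rank = 40 × 0.950 = 38.
The 2nd smallest replicate is 0.3654; the 38th is 0.6130.

(0.3654, 0.6130)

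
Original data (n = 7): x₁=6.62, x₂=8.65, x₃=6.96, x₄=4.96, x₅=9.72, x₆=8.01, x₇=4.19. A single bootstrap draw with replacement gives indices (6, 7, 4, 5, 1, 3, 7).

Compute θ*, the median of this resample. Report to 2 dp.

θ* = 6.62

Resample values: 8.01, 4.19, 4.96, 9.72, 6.62, 6.96, 4.19.
Sorted: 4.19, 4.19, 4.96, 6.62, 6.96, 8.01, 9.72
Median = middle value = 6.62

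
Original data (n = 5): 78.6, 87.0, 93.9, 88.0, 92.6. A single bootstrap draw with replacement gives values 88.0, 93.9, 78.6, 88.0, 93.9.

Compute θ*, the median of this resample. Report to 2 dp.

Sorted: 78.6, 88.0, 88.0, 93.9, 93.9
Median = middle value = 88.00

θ* = 88.00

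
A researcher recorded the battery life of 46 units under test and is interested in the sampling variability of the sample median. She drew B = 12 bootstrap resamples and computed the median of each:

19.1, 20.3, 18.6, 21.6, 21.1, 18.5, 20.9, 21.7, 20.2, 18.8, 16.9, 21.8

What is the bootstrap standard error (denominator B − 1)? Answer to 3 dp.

Bootstrap SE is the standard deviation of the 12 replicate medians.
Mean of replicates: (19.1 + 20.3 + 18.6 + 21.6 + 21.1 + 18.5 + 20.9 + 21.7 + 20.2 + 18.8 + 16.9 + 21.8) / 12 = 239.5000 / 12 = 19.9583
Sum of squared deviations: (−0.8583)² + (+0.3417)² + (−1.3583)² + (+1.6417)² + (+1.1417)² + (−1.4583)² + (+0.9417)² + (+1.7417)² + (+0.2417)² + (−1.1583)² + (−3.0583)² + (+1.8417)² = 26.8892
Variance = 26.8892 / 11 = 2.4445
SE* = √2.4445

SE* = 1.563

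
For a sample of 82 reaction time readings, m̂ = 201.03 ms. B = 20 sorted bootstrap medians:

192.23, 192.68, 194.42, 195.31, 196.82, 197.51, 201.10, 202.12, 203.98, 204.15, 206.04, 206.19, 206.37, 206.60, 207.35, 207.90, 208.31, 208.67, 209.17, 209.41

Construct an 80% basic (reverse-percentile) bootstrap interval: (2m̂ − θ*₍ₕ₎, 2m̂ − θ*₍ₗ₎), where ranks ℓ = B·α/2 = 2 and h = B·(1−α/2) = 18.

(193.39, 209.38)

Percentile endpoints at ranks 2 and 18: θ*₍2₎ = 192.68, θ*₍18₎ = 208.67.
Basic interval reflects these around m̂:
  lower = 2 × 201.03 − 208.67 = 193.39
  upper = 2 × 201.03 − 192.68 = 209.38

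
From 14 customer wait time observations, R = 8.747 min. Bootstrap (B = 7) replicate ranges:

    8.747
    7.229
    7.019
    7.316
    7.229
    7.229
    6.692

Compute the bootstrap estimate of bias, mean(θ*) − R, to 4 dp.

mean(θ*) = (8.747 + 7.229 + 7.019 + 7.316 + 7.229 + 7.229 + 6.692) / 7 = 7.35157
bias = 7.35157 − 8.747

bias = −1.3954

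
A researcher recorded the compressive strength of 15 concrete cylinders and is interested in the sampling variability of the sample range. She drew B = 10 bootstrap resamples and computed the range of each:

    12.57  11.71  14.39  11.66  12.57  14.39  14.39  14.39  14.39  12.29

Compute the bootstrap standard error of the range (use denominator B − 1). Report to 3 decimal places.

Bootstrap SE is the standard deviation of the 10 replicate ranges.
Mean of replicates: (12.57 + 11.71 + 14.39 + 11.66 + 12.57 + 14.39 + 14.39 + 14.39 + 14.39 + 12.29) / 10 = 132.7500 / 10 = 13.2750
Sum of squared deviations: (−0.7050)² + (−1.5650)² + (+1.1150)² + (−1.6150)² + (−0.7050)² + (+1.1150)² + (+1.1150)² + (+1.1150)² + (+1.1150)² + (−0.9850)² = 13.2379
Variance = 13.2379 / 9 = 1.4709
SE* = √1.4709

SE* = 1.213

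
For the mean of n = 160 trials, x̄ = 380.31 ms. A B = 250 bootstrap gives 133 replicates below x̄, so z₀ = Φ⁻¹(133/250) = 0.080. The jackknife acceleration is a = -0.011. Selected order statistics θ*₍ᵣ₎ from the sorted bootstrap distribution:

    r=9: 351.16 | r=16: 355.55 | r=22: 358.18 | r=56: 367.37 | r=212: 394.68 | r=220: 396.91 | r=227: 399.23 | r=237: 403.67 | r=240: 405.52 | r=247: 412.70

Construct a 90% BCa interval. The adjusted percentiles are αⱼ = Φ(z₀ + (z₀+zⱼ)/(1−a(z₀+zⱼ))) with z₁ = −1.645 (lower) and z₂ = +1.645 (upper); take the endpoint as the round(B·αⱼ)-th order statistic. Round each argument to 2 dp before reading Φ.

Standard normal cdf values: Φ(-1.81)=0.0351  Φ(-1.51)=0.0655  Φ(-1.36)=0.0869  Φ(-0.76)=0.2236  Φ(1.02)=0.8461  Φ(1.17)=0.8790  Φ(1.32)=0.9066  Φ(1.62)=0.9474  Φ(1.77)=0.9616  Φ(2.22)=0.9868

(355.55, 405.52)

Lower: z₀ + z₁ = 0.080 + (-1.645) = -1.565; 1 − a(z₀+z₁) = 1 − (-0.011)(-1.565) = 0.9828; argument = 0.080 + (-1.565)/0.9828 = -1.5124 → -1.51.
α₁ = Φ(-1.51) = 0.0655; rank = round(250 × 0.0655) = 16; θ*₍16₎ = 355.55.
Upper: z₀ + z₂ = 1.725; 1 − a(z₀+z₂) = 1.0190; argument = 1.7729 → 1.77; α₂ = 0.9616; rank = 240; θ*₍240₎ = 405.52.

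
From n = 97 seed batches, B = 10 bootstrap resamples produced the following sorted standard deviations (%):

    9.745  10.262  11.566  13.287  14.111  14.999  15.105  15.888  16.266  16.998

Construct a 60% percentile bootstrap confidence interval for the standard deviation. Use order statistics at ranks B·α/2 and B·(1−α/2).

(10.262, 15.888)

α = 0.40; lower rank = 10 × 0.200 = 2; upper rank = 10 × 0.800 = 8.
The 2nd smallest replicate is 10.262; the 8th is 15.888.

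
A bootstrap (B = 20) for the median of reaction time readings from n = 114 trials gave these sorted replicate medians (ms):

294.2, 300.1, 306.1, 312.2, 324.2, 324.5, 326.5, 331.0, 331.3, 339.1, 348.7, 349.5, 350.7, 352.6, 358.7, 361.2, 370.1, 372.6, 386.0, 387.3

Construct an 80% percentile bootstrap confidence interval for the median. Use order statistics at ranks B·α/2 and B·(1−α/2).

α = 0.20; lower rank = 20 × 0.100 = 2; upper rank = 20 × 0.900 = 18.
The 2nd smallest replicate is 300.1; the 18th is 372.6.

(300.1, 372.6)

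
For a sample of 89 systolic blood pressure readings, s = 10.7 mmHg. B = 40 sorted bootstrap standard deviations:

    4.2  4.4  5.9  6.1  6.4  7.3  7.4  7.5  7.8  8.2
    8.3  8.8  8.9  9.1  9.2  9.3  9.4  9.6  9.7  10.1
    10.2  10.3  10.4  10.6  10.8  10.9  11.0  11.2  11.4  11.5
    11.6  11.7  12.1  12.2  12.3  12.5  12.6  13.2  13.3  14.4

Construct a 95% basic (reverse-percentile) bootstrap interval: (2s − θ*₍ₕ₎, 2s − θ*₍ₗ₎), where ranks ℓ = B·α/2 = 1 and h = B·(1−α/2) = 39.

(8.1, 17.2)

Percentile endpoints at ranks 1 and 39: θ*₍1₎ = 4.2, θ*₍39₎ = 13.3.
Basic interval reflects these around s:
  lower = 2 × 10.7 − 13.3 = 8.1
  upper = 2 × 10.7 − 4.2 = 17.2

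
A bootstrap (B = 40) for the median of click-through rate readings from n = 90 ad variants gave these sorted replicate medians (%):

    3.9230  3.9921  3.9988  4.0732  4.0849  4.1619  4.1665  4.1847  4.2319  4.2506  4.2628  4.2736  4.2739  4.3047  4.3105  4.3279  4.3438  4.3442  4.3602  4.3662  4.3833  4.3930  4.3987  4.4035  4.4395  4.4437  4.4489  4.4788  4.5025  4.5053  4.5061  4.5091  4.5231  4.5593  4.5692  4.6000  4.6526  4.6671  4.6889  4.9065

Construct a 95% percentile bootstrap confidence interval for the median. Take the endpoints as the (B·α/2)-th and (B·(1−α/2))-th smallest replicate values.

(3.9230, 4.6889)

α = 0.05; lower rank = 40 × 0.025 = 1; upper rank = 40 × 0.975 = 39.
The 1st smallest replicate is 3.9230; the 39th is 4.6889.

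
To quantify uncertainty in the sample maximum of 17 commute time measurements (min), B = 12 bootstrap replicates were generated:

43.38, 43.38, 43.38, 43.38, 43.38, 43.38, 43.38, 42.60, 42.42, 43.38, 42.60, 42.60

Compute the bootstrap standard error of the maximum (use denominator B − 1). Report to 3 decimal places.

SE* = 0.409

Bootstrap SE is the standard deviation of the 12 replicate maximums.
Mean of replicates: (43.38 + 43.38 + 43.38 + 43.38 + 43.38 + 43.38 + 43.38 + 42.60 + 42.42 + 43.38 + 42.60 + 42.60) / 12 = 517.2600 / 12 = 43.1050
Sum of squared deviations: (+0.2750)² + (+0.2750)² + (+0.2750)² + (+0.2750)² + (+0.2750)² + (+0.2750)² + (+0.2750)² + (−0.5050)² + (−0.6850)² + (+0.2750)² + (−0.5050)² + (−0.5050)² = 1.8393
Variance = 1.8393 / 11 = 0.1672
SE* = √0.1672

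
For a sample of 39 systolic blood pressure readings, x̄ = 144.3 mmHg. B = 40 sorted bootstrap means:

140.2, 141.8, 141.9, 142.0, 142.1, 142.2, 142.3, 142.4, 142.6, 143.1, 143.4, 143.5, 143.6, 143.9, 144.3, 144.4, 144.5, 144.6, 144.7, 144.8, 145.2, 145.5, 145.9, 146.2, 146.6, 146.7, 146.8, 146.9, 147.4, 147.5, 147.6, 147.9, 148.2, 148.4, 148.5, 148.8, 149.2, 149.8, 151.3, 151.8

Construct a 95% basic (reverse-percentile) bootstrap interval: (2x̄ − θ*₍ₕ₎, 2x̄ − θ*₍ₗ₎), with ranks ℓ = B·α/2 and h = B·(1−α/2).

(137.3, 148.4)

Percentile endpoints at ranks 1 and 39: θ*₍1₎ = 140.2, θ*₍39₎ = 151.3.
Basic interval reflects these around x̄:
  lower = 2 × 144.3 − 151.3 = 137.3
  upper = 2 × 144.3 − 140.2 = 148.4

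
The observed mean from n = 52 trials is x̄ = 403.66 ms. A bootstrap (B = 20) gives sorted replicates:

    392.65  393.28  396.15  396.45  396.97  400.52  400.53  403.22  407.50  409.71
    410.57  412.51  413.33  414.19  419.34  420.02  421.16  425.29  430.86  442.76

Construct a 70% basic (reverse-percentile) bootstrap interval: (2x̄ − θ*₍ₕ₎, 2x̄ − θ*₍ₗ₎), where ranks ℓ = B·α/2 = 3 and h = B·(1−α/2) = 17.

(386.16, 411.17)

Percentile endpoints at ranks 3 and 17: θ*₍3₎ = 396.15, θ*₍17₎ = 421.16.
Basic interval reflects these around x̄:
  lower = 2 × 403.66 − 421.16 = 386.16
  upper = 2 × 403.66 − 396.15 = 411.17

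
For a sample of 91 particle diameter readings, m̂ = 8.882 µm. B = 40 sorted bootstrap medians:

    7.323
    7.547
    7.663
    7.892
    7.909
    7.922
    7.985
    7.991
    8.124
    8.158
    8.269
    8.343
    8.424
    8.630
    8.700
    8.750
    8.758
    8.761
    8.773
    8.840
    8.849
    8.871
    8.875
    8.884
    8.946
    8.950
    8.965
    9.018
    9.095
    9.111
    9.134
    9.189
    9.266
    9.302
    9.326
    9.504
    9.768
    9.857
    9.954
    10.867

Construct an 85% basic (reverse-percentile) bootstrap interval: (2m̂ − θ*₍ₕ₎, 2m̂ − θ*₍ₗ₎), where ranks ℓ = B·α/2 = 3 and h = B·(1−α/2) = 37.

Percentile endpoints at ranks 3 and 37: θ*₍3₎ = 7.663, θ*₍37₎ = 9.768.
Basic interval reflects these around m̂:
  lower = 2 × 8.882 − 9.768 = 7.996
  upper = 2 × 8.882 − 7.663 = 10.101

(7.996, 10.101)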